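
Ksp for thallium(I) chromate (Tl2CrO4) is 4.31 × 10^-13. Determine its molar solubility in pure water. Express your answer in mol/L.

Tl2CrO4(s) <=> 2 Tl^+ + CrO4^2-
Ksp = [Tl^+]^2[CrO4^2-]
Let s = molar solubility. Then [Tl^+] = 2s and [CrO4^2-] = s.
Ksp = (2s)^2s = 4s^3
s^3 = 4.31 × 10^-13 / 4, so s = 4.76 × 10^-5 M

s = 4.76 × 10^-5 M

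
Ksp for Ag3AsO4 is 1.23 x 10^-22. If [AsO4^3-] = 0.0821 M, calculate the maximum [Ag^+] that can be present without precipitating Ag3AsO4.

Ag3AsO4(s) <=> 3 Ag^+(aq) + AsO4^3-(aq)
Ksp = [Ag^+]^3[AsO4^3-]
Precipitation begins when Q = Ksp. With [AsO4^3-] = 0.0821 M:
1.23 x 10^-22 = (0.0821) × [Ag^+]^3
[Ag^+] = (1.23 x 10^-22 / 8.21 × 10^-2)^(1/3) = 1.14 x 10^-7 M

[Ag^+] = 1.14 x 10^-7 M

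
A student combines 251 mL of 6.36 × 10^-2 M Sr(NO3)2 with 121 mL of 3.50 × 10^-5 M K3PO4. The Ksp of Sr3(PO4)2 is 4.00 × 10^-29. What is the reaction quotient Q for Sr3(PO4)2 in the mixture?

Total volume = 251 + 121 = 372 mL.
[Sr^2+] = 6.36 × 10^-2 × (251/372) = 4.291 x 10^-2 M
[PO4^3-] = 3.50 x 10^-5 × (121/372) = 1.138 × 10^-5 M
Sr3(PO4)2(s) ⇌ 3 Sr^2+(aq) + 2 PO4^3-(aq), so Q = [Sr^2+]^3[PO4^3-]^2
Q = (4.291 x 10^-2)^3(1.138 × 10^-5)^2 = 1.02 × 10^-14
Q > Ksp, so Sr3(PO4)2 will precipitate.

Q = 1.02 × 10^-14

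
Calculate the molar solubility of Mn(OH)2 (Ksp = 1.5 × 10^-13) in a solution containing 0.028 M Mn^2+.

Mn(OH)2(s) <=> Mn^2+(aq) + 2 OH^-(aq)
Ksp = [Mn^2+][OH^-]^2
If s mol/L dissolves here, [Mn^2+] = 0.028 + s ≈ 0.028, [OH^-] = 2s (common-ion effect: Mn^2+ is already 0.028 M).
Ksp ≈ 0.028 × (2s)^2
s = 1.2 × 10^-6 M
Check: s = 1.2 × 10^-6 ≪ 0.028, so the approximation is valid.

1.2e-6 M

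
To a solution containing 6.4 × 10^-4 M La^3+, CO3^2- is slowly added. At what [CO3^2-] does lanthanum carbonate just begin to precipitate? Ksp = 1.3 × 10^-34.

[CO3^2-] ≈ 6.8 × 10^-10 M

La2(CO3)3(s) <=> 2 La^3+(aq) + 3 CO3^2-(aq)
Ksp = [La^3+]^2[CO3^2-]^3
Precipitation begins when Q = Ksp. With [La^3+] = 6.4 × 10^-4 M:
1.3 × 10^-34 = (6.4 × 10^-4)^2 × [CO3^2-]^3
[CO3^2-] = (1.3 × 10^-34 / 4.10 x 10^-7)^(1/3) = 6.8 x 10^-10 M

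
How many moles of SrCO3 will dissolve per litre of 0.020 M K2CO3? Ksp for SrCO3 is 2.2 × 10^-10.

SrCO3(s) ⇌ Sr^2+(aq) + CO3^2-(aq)
Ksp = [Sr^2+][CO3^2-]
If s mol/L dissolves here, [Sr^2+] = s, [CO3^2-] = 0.020 + s ≈ 0.020 (Ksp is small, so little additional dissolves).
Ksp ≈ s × 0.020
s = 1.1 × 10^-8 M
Check: s = 1.1 × 10^-8 ≪ 0.020, so the approximation is valid.

s ≈ 1.1e-8 M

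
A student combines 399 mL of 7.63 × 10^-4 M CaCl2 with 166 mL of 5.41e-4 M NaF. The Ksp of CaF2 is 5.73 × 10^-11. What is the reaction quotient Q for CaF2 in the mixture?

Total volume = 399 + 166 = 565 mL.
[Ca^2+] = 7.63 x 10^-4 × (399/565) = 5.388 × 10^-4 M
[F^-] = 5.41 × 10^-4 × (166/565) = 1.589 × 10^-4 M
CaF2(s) ⇌ Ca^2+ + 2 F^-, so Q = [Ca^2+][F^-]^2
Q = (5.388 × 10^-4)(1.589 x 10^-4)^2 = 1.36 × 10^-11
Q < Ksp, so no precipitate of CaF2 forms.

Q = 1.36e-11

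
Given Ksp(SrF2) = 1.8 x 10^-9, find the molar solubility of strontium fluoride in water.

SrF2(s) <=> Sr^2+ + 2 F^-
Ksp = [Sr^2+][F^-]^2
Let s = molar solubility. Then [Sr^2+] = s and [F^-] = 2s.
Substituting: Ksp = s(2s)^2 = 4s^3
s^3 = 1.8 x 10^-9 / 4, so s = 7.7 × 10^-4 M

s ≈ 7.7e-4 M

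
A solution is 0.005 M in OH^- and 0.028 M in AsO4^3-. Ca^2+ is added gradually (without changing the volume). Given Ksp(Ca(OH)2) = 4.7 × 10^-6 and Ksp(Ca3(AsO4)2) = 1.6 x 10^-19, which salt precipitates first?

Ca3(AsO4)2

Each salt begins to precipitate when Q = Ksp, i.e. when [Ca^2+] reaches its threshold.
For Ca(OH)2: 4.7 × 10^-6 = (0.005)^2 × [Ca^2+]  ⇒  [Ca^2+] = 1.9 × 10^-1 M.
For Ca3(AsO4)2: 1.6 x 10^-19 = (0.028)^2 × [Ca^2+]^3  ⇒  [Ca^2+] = 5.9 × 10^-6 M.
The salt with the lower threshold [Ca^2+] precipitates first: Ca3(AsO4)2.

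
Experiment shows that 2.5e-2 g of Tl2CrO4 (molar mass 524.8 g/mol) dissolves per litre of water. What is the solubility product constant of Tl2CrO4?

Ksp ≈ 4.3 x 10^-13

Molar solubility s = (2.5 × 10^-2 g/L) / (524.8 g/mol) = 4.76 × 10^-5 M.
Tl2CrO4(s) ⇌ 2 Tl^+(aq) + CrO4^2-(aq)
If s mol/L of Tl2CrO4 dissolves, [Tl^+] = 2s and [CrO4^2-] = s.
Ksp = [Tl^+]^2[CrO4^2-]
Ksp = (2s)^2s = 4s^3
With s = 4.76 x 10^-5: Ksp = 4.3 x 10^-13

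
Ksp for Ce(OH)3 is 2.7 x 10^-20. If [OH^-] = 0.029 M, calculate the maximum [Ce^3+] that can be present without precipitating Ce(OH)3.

[Ce^3+] ≈ 1.1 × 10^-15 M

Ce(OH)3(s) ⇌ Ce^3+(aq) + 3 OH^-(aq)
Ksp = [Ce^3+][OH^-]^3
Precipitation begins when Q = Ksp. With [OH^-] = 0.029 M:
2.7 x 10^-20 = (0.029)^3 × [Ce^3+]
[Ce^3+] = (2.7 x 10^-20 / 2.44 × 10^-5) = 1.1 × 10^-15 M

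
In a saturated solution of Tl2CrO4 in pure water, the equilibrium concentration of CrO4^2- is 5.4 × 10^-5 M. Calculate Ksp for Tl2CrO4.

Ksp = 6.3e-13

Tl2CrO4(s) ⇌ 2 Tl^+(aq) + CrO4^2-(aq)
Stoichiometry gives [Tl^+] = (2/1)[CrO4^2-] = 1.08 × 10^-4 M.
Ksp = [Tl^+]^2[CrO4^2-]
Ksp = (1.08 x 10^-4)^2 × 5.4 × 10^-5 = 6.3 × 10^-13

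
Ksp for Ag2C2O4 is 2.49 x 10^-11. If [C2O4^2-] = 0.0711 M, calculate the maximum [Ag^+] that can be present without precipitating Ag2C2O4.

Ag2C2O4(s) ⇌ 2 Ag^+(aq) + C2O4^2-(aq)
Ksp = [Ag^+]^2[C2O4^2-]
Precipitation begins when Q = Ksp. With [C2O4^2-] = 0.0711 M:
2.49 x 10^-11 = (0.0711) × [Ag^+]^2
[Ag^+] = (2.49 x 10^-11 / 7.11 × 10^-2)^(1/2) = 1.87 x 10^-5 M

[Ag^+] = 1.87e-5 M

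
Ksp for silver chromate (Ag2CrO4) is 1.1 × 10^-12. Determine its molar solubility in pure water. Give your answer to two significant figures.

s ≈ 6.5 × 10^-5 M

Ag2CrO4(s) ⇌ 2 Ag^+(aq) + CrO4^2-(aq)
Ksp = [Ag^+]^2[CrO4^2-]
With molar solubility s: [Ag^+] = 2s, [CrO4^2-] = s.
Ksp = (2s)^2s = 4s^3
Solving, s = (1.1 × 10^-12/4)^(1/3) = 6.5 x 10^-5 M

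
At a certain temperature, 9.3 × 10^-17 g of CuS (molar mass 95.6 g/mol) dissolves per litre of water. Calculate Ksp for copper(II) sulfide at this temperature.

9.5e-37

Molar solubility s = (9.3 x 10^-17 g/L) / (95.6 g/mol) = 9.73 × 10^-19 M.
CuS(s) ⇌ Cu^2+(aq) + S^2-(aq)
Let s = molar solubility. Then [Cu^2+] = s and [S^2-] = s.
Ksp = [Cu^2+][S^2-]
Ksp = (s)(s) = s^2
With s = 9.73 × 10^-19: Ksp = 9.5 × 10^-37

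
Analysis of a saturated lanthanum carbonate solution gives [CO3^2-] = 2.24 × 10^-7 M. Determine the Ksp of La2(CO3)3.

Ksp ≈ 2.51 × 10^-34

La2(CO3)3(s) ⇌ 2 La^3+(aq) + 3 CO3^2-(aq)
Stoichiometry gives [La^3+] = (2/3)[CO3^2-] = 1.493 × 10^-7 M.
Ksp = [La^3+]^2[CO3^2-]^3
Ksp = (1.493 × 10^-7)^2 × (2.24 x 10^-7)^3 = 2.51 × 10^-34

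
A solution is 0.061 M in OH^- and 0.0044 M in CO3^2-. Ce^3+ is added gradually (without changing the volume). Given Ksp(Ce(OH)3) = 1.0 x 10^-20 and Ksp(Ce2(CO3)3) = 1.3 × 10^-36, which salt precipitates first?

Each salt begins to precipitate when Q = Ksp, i.e. when [Ce^3+] reaches its threshold.
For Ce(OH)3: 1.0 x 10^-20 = (0.061)^3 × [Ce^3+]  ⇒  [Ce^3+] = 4.4 × 10^-17 M.
For Ce2(CO3)3: 1.3 × 10^-36 = (0.0044)^3 × [Ce^3+]^2  ⇒  [Ce^3+] = 3.9 × 10^-15 M.
The salt with the lower threshold [Ce^3+] precipitates first: Ce(OH)3.

Ce(OH)3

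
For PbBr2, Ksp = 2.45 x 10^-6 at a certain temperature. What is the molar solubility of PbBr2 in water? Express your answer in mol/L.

PbBr2(s) ⇌ Pb^2+(aq) + 2 Br^-(aq)
Ksp = [Pb^2+][Br^-]^2
If s mol/L of PbBr2 dissolves, [Pb^2+] = s and [Br^-] = 2s.
Substituting: Ksp = s(2s)^2 = 4s^3
s^3 = 2.45 x 10^-6 / 4, so s = 8.49 × 10^-3 M

s ≈ 8.49 × 10^-3 M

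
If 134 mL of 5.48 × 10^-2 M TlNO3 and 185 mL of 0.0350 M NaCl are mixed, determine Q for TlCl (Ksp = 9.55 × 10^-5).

Q ≈ 4.67 × 10^-4

Total volume = 134 + 185 = 319 mL.
[Tl^+] = 5.48 x 10^-2 × (134/319) = 2.302 x 10^-2 M
[Cl^-] = 3.50 × 10^-2 × (185/319) = 2.030 × 10^-2 M
TlCl(s) ⇌ Tl^+ + Cl^-, so Q = [Tl^+][Cl^-]
Q = (2.302 × 10^-2)(2.030 × 10^-2) = 4.67 × 10^-4
Q > Ksp, so TlCl will precipitate.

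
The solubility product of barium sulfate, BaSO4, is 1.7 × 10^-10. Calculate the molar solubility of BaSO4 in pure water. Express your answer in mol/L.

s ≈ 1.3e-5 M

BaSO4(s) <=> Ba^2+(aq) + SO4^2-(aq)
Ksp = [Ba^2+][SO4^2-]
Let s = molar solubility. Then [Ba^2+] = s and [SO4^2-] = s.
Ksp = (s)(s) = s^2
s = √(1.7 × 10^-10) = 1.3 × 10^-5 M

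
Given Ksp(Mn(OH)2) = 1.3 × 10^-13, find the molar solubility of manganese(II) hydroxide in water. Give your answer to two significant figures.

Mn(OH)2(s) <=> Mn^2+(aq) + 2 OH^-(aq)
Ksp = [Mn^2+][OH^-]^2
With molar solubility s: [Mn^2+] = s, [OH^-] = 2s.
So Ksp = s × (2s)^2 = 4s^3
Solving, s = (1.3 × 10^-13/4)^(1/3) = 3.2 x 10^-5 M

3.2 × 10^-5 M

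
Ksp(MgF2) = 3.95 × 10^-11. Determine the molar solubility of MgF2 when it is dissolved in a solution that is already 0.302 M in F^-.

s = 4.33e-10 M

MgF2(s) <=> Mg^2+ + 2 F^-
Ksp = [Mg^2+][F^-]^2
Let s be the molar solubility in this solution. [Mg^2+] = s, [F^-] = 0.302 + 2s ≈ 0.302 (since the F^- already present dominates).
Ksp ≈ s × (0.302)^2
s = 4.33 × 10^-10 M
Check: 2s = 8.7 × 10^-10 ≪ 0.302, so the approximation is valid.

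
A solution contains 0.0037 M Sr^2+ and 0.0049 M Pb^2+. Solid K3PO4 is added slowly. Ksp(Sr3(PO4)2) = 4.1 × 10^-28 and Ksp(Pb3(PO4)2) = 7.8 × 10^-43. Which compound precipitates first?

Each salt begins to precipitate when Q = Ksp, i.e. when [PO4^3-] reaches its threshold.
For Sr3(PO4)2: 4.1 × 10^-28 = (0.0037)^3 × [PO4^3-]^2  ⇒  [PO4^3-] = 9.0 × 10^-11 M.
For Pb3(PO4)2: 7.8 × 10^-43 = (0.0049)^3 × [PO4^3-]^2  ⇒  [PO4^3-] = 2.6 × 10^-18 M.
The salt with the lower threshold [PO4^3-] precipitates first: Pb3(PO4)2.

Pb3(PO4)2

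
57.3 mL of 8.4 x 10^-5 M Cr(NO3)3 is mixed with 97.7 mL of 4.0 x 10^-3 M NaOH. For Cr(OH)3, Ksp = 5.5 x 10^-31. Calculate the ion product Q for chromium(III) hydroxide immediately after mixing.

Total volume = 57.3 + 97.7 = 155 mL.
[Cr^3+] = 8.4 × 10^-5 × (57.3/155) = 3.11 × 10^-5 M
[OH^-] = 4.0 × 10^-3 × (97.7/155) = 2.52 x 10^-3 M
Cr(OH)3(s) <=> Cr^3+(aq) + 3 OH^-(aq), so Q = [Cr^3+][OH^-]^3
Q = (3.11 x 10^-5)(2.52 × 10^-3)^3 = 5.0 × 10^-13
Q > Ksp, so Cr(OH)3 will precipitate.

Q ≈ 5.0e-13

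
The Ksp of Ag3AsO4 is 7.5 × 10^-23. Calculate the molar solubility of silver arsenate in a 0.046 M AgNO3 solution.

s = 7.7 × 10^-19 M

Ag3AsO4(s) ⇌ 3 Ag^+(aq) + AsO4^3-(aq)
Ksp = [Ag^+]^3[AsO4^3-]
Let s = moles of Ag3AsO4 that dissolve per litre. [Ag^+] = 0.046 + 3s ≈ 0.046, [AsO4^3-] = s (Ksp is small, so little additional dissolves).
Ksp ≈ (0.046)^3 × s
s = 7.7 × 10^-19 M
Check: 3s = 2.3 x 10^-18 ≪ 0.046, so the approximation is valid.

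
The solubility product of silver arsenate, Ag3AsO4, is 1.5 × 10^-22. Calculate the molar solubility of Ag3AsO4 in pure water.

s = 1.5 × 10^-6 M

Ag3AsO4(s) ⇌ 3 Ag^+ + AsO4^3-
Ksp = [Ag^+]^3[AsO4^3-]
With molar solubility s: [Ag^+] = 3s, [AsO4^3-] = s.
So Ksp = (3s)^3 × s = 27s^4
Solving, s = (1.5 × 10^-22/27)^(1/4) = 1.5 × 10^-6 M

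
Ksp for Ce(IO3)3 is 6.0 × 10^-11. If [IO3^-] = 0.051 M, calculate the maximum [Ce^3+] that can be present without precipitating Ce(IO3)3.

4.5e-7 M

Ce(IO3)3(s) ⇌ Ce^3+(aq) + 3 IO3^-(aq)
Ksp = [Ce^3+][IO3^-]^3
Precipitation begins when Q = Ksp. With [IO3^-] = 0.051 M:
6.0 × 10^-11 = (0.051)^3 × [Ce^3+]
[Ce^3+] = (6.0 × 10^-11 / 1.33 x 10^-4) = 4.5 x 10^-7 M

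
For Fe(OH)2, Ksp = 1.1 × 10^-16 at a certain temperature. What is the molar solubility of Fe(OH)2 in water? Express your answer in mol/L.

Fe(OH)2(s) ⇌ Fe^2+(aq) + 2 OH^-(aq)
Ksp = [Fe^2+][OH^-]^2
If s mol/L of Fe(OH)2 dissolves, [Fe^2+] = s and [OH^-] = 2s.
Substituting: Ksp = s(2s)^2 = 4s^3
s^3 = 1.1 × 10^-16 / 4, so s = 3.0 × 10^-6 M

3.0 x 10^-6 M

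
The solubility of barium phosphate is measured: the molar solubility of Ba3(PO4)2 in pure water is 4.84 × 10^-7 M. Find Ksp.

Ksp ≈ 2.87 × 10^-30

Ba3(PO4)2(s) ⇌ 3 Ba^2+ + 2 PO4^3-
For each mole of Ba3(PO4)2 that dissolves: [Ba^2+] = 3s, [PO4^3-] = 2s.
Ksp = [Ba^2+]^3[PO4^3-]^2
Ksp = (3s)^3(2s)^2 = 108s^5
With s = 4.84 × 10^-7: Ksp = 2.87 × 10^-30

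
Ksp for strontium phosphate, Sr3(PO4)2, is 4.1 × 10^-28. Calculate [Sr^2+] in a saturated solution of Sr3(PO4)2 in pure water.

Sr3(PO4)2(s) <=> 3 Sr^2+(aq) + 2 PO4^3-(aq)
Ksp = [Sr^2+]^3[PO4^3-]^2
If s mol/L of Sr3(PO4)2 dissolves, [Sr^2+] = 3s and [PO4^3-] = 2s.
So Ksp = (3s)^3 × (2s)^2 = 108s^5
s^5 = 4.1 × 10^-28 / 108, so s = 1.31 x 10^-6 M
[Sr^2+] = 3s = 3.9 × 10^-6 M

[Sr^2+] ≈ 3.9 x 10^-6 M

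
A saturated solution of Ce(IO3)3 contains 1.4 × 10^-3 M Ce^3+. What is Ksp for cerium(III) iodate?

Ksp = 1.0 x 10^-10

Ce(IO3)3(s) ⇌ Ce^3+(aq) + 3 IO3^-(aq)
Stoichiometry gives [IO3^-] = (3/1)[Ce^3+] = 4.20 × 10^-3 M.
Ksp = [Ce^3+][IO3^-]^3
Ksp = 1.4 × 10^-3 × (4.20 × 10^-3)^3 = 1.0 × 10^-10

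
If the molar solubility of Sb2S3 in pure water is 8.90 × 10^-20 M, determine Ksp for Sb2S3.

Ksp = 6.03 × 10^-94

Sb2S3(s) ⇌ 2 Sb^3+(aq) + 3 S^2-(aq)
For each mole of Sb2S3 that dissolves: [Sb^3+] = 2s, [S^2-] = 3s.
Ksp = [Sb^3+]^2[S^2-]^3
Ksp = (2s)^2(3s)^3 = 108s^5
With s = 8.90 × 10^-20: Ksp = 6.03 x 10^-94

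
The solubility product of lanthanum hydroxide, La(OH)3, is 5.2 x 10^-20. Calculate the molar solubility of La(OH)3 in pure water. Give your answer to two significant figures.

La(OH)3(s) ⇌ La^3+(aq) + 3 OH^-(aq)
Ksp = [La^3+][OH^-]^3
Let s = molar solubility. Then [La^3+] = s and [OH^-] = 3s.
So Ksp = s × (3s)^3 = 27s^4
s^4 = 5.2 x 10^-20 / 27, so s = 6.6 × 10^-6 M

6.6e-6 M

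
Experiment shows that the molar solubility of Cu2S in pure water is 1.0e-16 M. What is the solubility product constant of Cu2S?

Cu2S(s) ⇌ 2 Cu^+ + S^2-
For each mole of Cu2S that dissolves: [Cu^+] = 2s, [S^2-] = s.
Ksp = [Cu^+]^2[S^2-]
So Ksp = (2s)^2 × s = 4s^3
Ksp = 4 × (1.0 × 10^-16)^3 = 4.0 × 10^-48

Ksp = 4.0e-48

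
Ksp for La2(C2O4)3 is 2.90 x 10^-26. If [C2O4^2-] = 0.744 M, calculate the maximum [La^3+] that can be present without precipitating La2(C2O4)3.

La2(C2O4)3(s) ⇌ 2 La^3+ + 3 C2O4^2-
Ksp = [La^3+]^2[C2O4^2-]^3
Precipitation begins when Q = Ksp. With [C2O4^2-] = 0.744 M:
2.90 x 10^-26 = (0.744)^3 × [La^3+]^2
[La^3+] = (2.90 x 10^-26 / 4.118 × 10^-1)^(1/2) = 2.65 x 10^-13 M

[La^3+] = 2.65 × 10^-13 M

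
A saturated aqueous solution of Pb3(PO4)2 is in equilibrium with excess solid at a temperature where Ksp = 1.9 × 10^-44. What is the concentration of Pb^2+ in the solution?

[Pb^2+] ≈ 2.1 × 10^-9 M

Pb3(PO4)2(s) ⇌ 3 Pb^2+ + 2 PO4^3-
Ksp = [Pb^2+]^3[PO4^3-]^2
With molar solubility s: [Pb^2+] = 3s, [PO4^3-] = 2s.
So Ksp = (3s)^3 × (2s)^2 = 108s^5
s^5 = 1.9 × 10^-44 / 108, so s = 7.06 × 10^-10 M
[Pb^2+] = 3s = 2.1 × 10^-9 M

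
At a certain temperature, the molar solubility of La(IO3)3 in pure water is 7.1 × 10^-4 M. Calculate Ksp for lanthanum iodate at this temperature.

Ksp ≈ 6.9 × 10^-12

La(IO3)3(s) ⇌ La^3+(aq) + 3 IO3^-(aq)
Let s = molar solubility. Then [La^3+] = s and [IO3^-] = 3s.
Ksp = [La^3+][IO3^-]^3
So Ksp = s × (3s)^3 = 27s^4
Ksp = 27 × (7.1 × 10^-4)^4 = 6.9 x 10^-12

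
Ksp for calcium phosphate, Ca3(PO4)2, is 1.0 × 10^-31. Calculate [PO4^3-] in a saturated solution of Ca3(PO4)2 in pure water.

[PO4^3-] ≈ 4.9e-7 M

Ca3(PO4)2(s) ⇌ 3 Ca^2+(aq) + 2 PO4^3-(aq)
Ksp = [Ca^2+]^3[PO4^3-]^2
If s mol/L of Ca3(PO4)2 dissolves, [Ca^2+] = 3s and [PO4^3-] = 2s.
Ksp = (3s)^3(2s)^2 = 108s^5
Solving, s = (1.0 × 10^-31/108)^(1/5) = 2.47 x 10^-7 M
[PO4^3-] = 2s = 4.9 × 10^-7 M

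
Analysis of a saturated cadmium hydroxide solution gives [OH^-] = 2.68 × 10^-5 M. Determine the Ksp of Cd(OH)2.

Cd(OH)2(s) ⇌ Cd^2+(aq) + 2 OH^-(aq)
Stoichiometry gives [Cd^2+] = (1/2)[OH^-] = 1.340 × 10^-5 M.
Ksp = [Cd^2+][OH^-]^2
Ksp = 1.340 × 10^-5 × (2.68 × 10^-5)^2 = 9.62 × 10^-15

Ksp = 9.62e-15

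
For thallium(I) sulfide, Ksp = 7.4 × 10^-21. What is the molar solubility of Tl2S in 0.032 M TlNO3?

s = 7.2 × 10^-18 M

Tl2S(s) ⇌ 2 Tl^+(aq) + S^2-(aq)
Ksp = [Tl^+]^2[S^2-]
Let s = moles of Tl2S that dissolve per litre. [Tl^+] = 0.032 + 2s ≈ 0.032, [S^2-] = s (common-ion effect: Tl^+ is already 0.032 M).
Ksp ≈ (0.032)^2 × s
s = 7.2 × 10^-18 M
Check: 2s = 1.4 × 10^-17 ≪ 0.032, so the approximation is valid.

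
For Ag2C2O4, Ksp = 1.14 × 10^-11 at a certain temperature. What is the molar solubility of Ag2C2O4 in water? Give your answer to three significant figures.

Ag2C2O4(s) ⇌ 2 Ag^+(aq) + C2O4^2-(aq)
Ksp = [Ag^+]^2[C2O4^2-]
If s mol/L of Ag2C2O4 dissolves, [Ag^+] = 2s and [C2O4^2-] = s.
Substituting: Ksp = (2s)^2s = 4s^3
s = (1.14 × 10^-11 / 4)^(1/3) = 1.42 × 10^-4 M

s = 1.42 × 10^-4 M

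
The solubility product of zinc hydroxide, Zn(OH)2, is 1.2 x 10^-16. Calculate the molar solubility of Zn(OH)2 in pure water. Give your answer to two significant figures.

Zn(OH)2(s) ⇌ Zn^2+ + 2 OH^-
Ksp = [Zn^2+][OH^-]^2
For each mole of Zn(OH)2 that dissolves: [Zn^2+] = s, [OH^-] = 2s.
Ksp = s(2s)^2 = 4s^3
s = (1.2 x 10^-16 / 4)^(1/3) = 3.1 x 10^-6 M

s = 3.1e-6 M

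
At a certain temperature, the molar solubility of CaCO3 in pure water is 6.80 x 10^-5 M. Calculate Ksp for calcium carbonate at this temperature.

CaCO3(s) <=> Ca^2+ + CO3^2-
With molar solubility s: [Ca^2+] = s, [CO3^2-] = s.
Ksp = [Ca^2+][CO3^2-]
Ksp = (s)(s) = s^2
With s = 6.80 × 10^-5: Ksp = 4.62 x 10^-9

4.62 × 10^-9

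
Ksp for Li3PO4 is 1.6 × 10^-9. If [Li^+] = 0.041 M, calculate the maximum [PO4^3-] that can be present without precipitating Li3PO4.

[PO4^3-] = 2.3e-5 M

Li3PO4(s) <=> 3 Li^+ + PO4^3-
Ksp = [Li^+]^3[PO4^3-]
Precipitation begins when Q = Ksp. With [Li^+] = 0.041 M:
1.6 × 10^-9 = (0.041)^3 × [PO4^3-]
[PO4^3-] = (1.6 × 10^-9 / 6.89 × 10^-5) = 2.3 × 10^-5 M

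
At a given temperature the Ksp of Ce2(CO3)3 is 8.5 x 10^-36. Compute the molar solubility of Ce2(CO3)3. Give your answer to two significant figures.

Ce2(CO3)3(s) ⇌ 2 Ce^3+ + 3 CO3^2-
Ksp = [Ce^3+]^2[CO3^2-]^3
Let s = molar solubility. Then [Ce^3+] = 2s and [CO3^2-] = 3s.
Substituting: Ksp = (2s)^2(3s)^3 = 108s^5
Solving, s = (8.5 x 10^-36/108)^(1/5) = 3.8 × 10^-8 M

s ≈ 3.8e-8 M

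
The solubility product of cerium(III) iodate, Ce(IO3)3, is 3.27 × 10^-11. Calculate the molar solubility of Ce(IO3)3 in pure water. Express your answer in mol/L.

s ≈ 1.05 × 10^-3 M

Ce(IO3)3(s) ⇌ Ce^3+ + 3 IO3^-
Ksp = [Ce^3+][IO3^-]^3
Let s = molar solubility. Then [Ce^3+] = s and [IO3^-] = 3s.
So Ksp = s × (3s)^3 = 27s^4
Solving, s = (3.27 × 10^-11/27)^(1/4) = 1.05 x 10^-3 M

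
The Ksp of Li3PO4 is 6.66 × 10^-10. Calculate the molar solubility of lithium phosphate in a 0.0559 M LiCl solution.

3.81 x 10^-6 M

Li3PO4(s) ⇌ 3 Li^+ + PO4^3-
Ksp = [Li^+]^3[PO4^3-]
Let s be the molar solubility in this solution. [Li^+] = 0.0559 + 3s ≈ 0.0559, [PO4^3-] = s (Ksp is small, so little additional dissolves).
Ksp ≈ (0.0559)^3 × s
s = 3.81 x 10^-6 M
Check: 3s = 1.1 × 10^-5 ≪ 0.0559, so the approximation is valid.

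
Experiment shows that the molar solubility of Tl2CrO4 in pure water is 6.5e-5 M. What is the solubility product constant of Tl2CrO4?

Tl2CrO4(s) <=> 2 Tl^+(aq) + CrO4^2-(aq)
Let s = molar solubility. Then [Tl^+] = 2s and [CrO4^2-] = s.
Ksp = [Tl^+]^2[CrO4^2-]
Ksp = (2s)^2s = 4s^3
With s = 6.5 × 10^-5: Ksp = 1.1 x 10^-12

Ksp ≈ 1.1 × 10^-12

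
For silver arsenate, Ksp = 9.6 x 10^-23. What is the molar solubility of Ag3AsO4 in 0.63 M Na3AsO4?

Ag3AsO4(s) <=> 3 Ag^+(aq) + AsO4^3-(aq)
Ksp = [Ag^+]^3[AsO4^3-]
If s mol/L dissolves here, [Ag^+] = 3s, [AsO4^3-] = 0.63 + s ≈ 0.63 (Ksp is small, so little additional dissolves).
Ksp ≈ (3s)^3 × 0.63
s = 1.8 × 10^-8 M
Check: s = 1.8 x 10^-8 ≪ 0.63, so the approximation is valid.

s = 1.8 x 10^-8 M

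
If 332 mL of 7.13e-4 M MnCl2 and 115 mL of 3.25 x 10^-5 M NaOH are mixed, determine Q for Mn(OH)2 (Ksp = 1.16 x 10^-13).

3.70e-14

Total volume = 332 + 115 = 447 mL.
[Mn^2+] = 7.13 x 10^-4 × (332/447) = 5.296 × 10^-4 M
[OH^-] = 3.25 x 10^-5 × (115/447) = 8.361 x 10^-6 M
Mn(OH)2(s) ⇌ Mn^2+(aq) + 2 OH^-(aq), so Q = [Mn^2+][OH^-]^2
Q = (5.296 × 10^-4)(8.361 x 10^-6)^2 = 3.70 × 10^-14
Q < Ksp, so no precipitate of Mn(OH)2 forms.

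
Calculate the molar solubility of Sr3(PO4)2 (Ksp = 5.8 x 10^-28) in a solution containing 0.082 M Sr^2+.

Sr3(PO4)2(s) <=> 3 Sr^2+(aq) + 2 PO4^3-(aq)
Ksp = [Sr^2+]^3[PO4^3-]^2
If s mol/L dissolves here, [Sr^2+] = 0.082 + 3s ≈ 0.082, [PO4^3-] = 2s (common-ion effect: Sr^2+ is already 0.082 M).
Ksp ≈ (0.082)^3 × (2s)^2
s = 5.1 x 10^-13 M
Check: 3s = 1.5 × 10^-12 ≪ 0.082, so the approximation is valid.

5.1 × 10^-13 M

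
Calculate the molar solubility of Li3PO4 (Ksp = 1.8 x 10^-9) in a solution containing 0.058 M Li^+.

s ≈ 9.2e-6 M

Li3PO4(s) <=> 3 Li^+(aq) + PO4^3-(aq)
Ksp = [Li^+]^3[PO4^3-]
If s mol/L dissolves here, [Li^+] = 0.058 + 3s ≈ 0.058, [PO4^3-] = s (Ksp is small, so little additional dissolves).
Ksp ≈ (0.058)^3 × s
s = 9.2 × 10^-6 M
Check: 3s = 2.8 × 10^-5 ≪ 0.058, so the approximation is valid.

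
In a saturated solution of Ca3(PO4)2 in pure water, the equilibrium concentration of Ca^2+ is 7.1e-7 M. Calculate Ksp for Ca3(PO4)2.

8.0 × 10^-32

Ca3(PO4)2(s) <=> 3 Ca^2+ + 2 PO4^3-
Stoichiometry gives [PO4^3-] = (2/3)[Ca^2+] = 4.73 x 10^-7 M.
Ksp = [Ca^2+]^3[PO4^3-]^2
Ksp = (7.1 × 10^-7)^3 × (4.73 x 10^-7)^2 = 8.0 × 10^-32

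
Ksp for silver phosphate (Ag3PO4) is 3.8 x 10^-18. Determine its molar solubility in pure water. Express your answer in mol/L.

s = 1.9e-5 M

Ag3PO4(s) ⇌ 3 Ag^+(aq) + PO4^3-(aq)
Ksp = [Ag^+]^3[PO4^3-]
If s mol/L of Ag3PO4 dissolves, [Ag^+] = 3s and [PO4^3-] = s.
Substituting: Ksp = (3s)^3s = 27s^4
s^4 = 3.8 x 10^-18 / 27, so s = 1.9 × 10^-5 M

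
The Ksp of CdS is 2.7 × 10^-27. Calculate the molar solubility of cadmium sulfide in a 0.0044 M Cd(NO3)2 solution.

CdS(s) <=> Cd^2+ + S^2-
Ksp = [Cd^2+][S^2-]
Let s be the molar solubility in this solution. [Cd^2+] = 0.0044 + s ≈ 0.0044, [S^2-] = s (common-ion effect: Cd^2+ is already 0.0044 M).
Ksp ≈ 0.0044 × s
s = 6.1 × 10^-25 M
Check: s = 6.1 × 10^-25 ≪ 0.0044, so the approximation is valid.

6.1 × 10^-25 M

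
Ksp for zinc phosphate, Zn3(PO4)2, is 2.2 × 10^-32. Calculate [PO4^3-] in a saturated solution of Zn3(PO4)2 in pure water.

Zn3(PO4)2(s) ⇌ 3 Zn^2+(aq) + 2 PO4^3-(aq)
Ksp = [Zn^2+]^3[PO4^3-]^2
If s mol/L of Zn3(PO4)2 dissolves, [Zn^2+] = 3s and [PO4^3-] = 2s.
So Ksp = (3s)^3 × (2s)^2 = 108s^5
Solving, s = (2.2 × 10^-32/108)^(1/5) = 1.83 × 10^-7 M
[PO4^3-] = 2s = 3.7 x 10^-7 M

[PO4^3-] ≈ 3.7 × 10^-7 M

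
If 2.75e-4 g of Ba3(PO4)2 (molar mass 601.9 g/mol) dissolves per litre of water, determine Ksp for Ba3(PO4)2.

Ksp ≈ 2.15 x 10^-30

Molar solubility s = (2.75 × 10^-4 g/L) / (601.9 g/mol) = 4.569 × 10^-7 M.
Ba3(PO4)2(s) ⇌ 3 Ba^2+ + 2 PO4^3-
If s mol/L of Ba3(PO4)2 dissolves, [Ba^2+] = 3s and [PO4^3-] = 2s.
Ksp = [Ba^2+]^3[PO4^3-]^2
Ksp = (3s)^3(2s)^2 = 108s^5
With s = 4.569 x 10^-7: Ksp = 2.15 × 10^-30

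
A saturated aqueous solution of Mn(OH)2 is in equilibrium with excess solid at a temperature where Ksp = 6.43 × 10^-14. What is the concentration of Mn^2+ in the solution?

Mn(OH)2(s) ⇌ Mn^2+ + 2 OH^-
Ksp = [Mn^2+][OH^-]^2
For each mole of Mn(OH)2 that dissolves: [Mn^2+] = s, [OH^-] = 2s.
So Ksp = s × (2s)^2 = 4s^3
Solving, s = (6.43 × 10^-14/4)^(1/3) = 2.524 × 10^-5 M
[Mn^2+] = s = 2.52 × 10^-5 M

2.52 × 10^-5 M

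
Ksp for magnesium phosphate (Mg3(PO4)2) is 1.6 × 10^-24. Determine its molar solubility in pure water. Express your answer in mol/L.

s ≈ 6.8 × 10^-6 M

Mg3(PO4)2(s) <=> 3 Mg^2+(aq) + 2 PO4^3-(aq)
Ksp = [Mg^2+]^3[PO4^3-]^2
If s mol/L of Mg3(PO4)2 dissolves, [Mg^2+] = 3s and [PO4^3-] = 2s.
Substituting: Ksp = (3s)^3(2s)^2 = 108s^5
s^5 = 1.6 × 10^-24 / 108, so s = 6.8 × 10^-6 M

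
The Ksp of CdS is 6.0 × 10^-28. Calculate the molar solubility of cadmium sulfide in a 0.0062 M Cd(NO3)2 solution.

s = 9.7 × 10^-26 M

CdS(s) ⇌ Cd^2+ + S^2-
Ksp = [Cd^2+][S^2-]
Let s = moles of CdS that dissolve per litre. [Cd^2+] = 0.0062 + s ≈ 0.0062, [S^2-] = s (since Cd^2+ from Cd(NO3)2 dominates).
Ksp ≈ 0.0062 × s
s = 9.7 × 10^-26 M
Check: s = 9.7 × 10^-26 ≪ 0.0062, so the approximation is valid.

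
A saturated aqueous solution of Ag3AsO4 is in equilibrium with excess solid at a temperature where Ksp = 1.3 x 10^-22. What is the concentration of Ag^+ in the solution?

4.4 × 10^-6 M

Ag3AsO4(s) ⇌ 3 Ag^+(aq) + AsO4^3-(aq)
Ksp = [Ag^+]^3[AsO4^3-]
With molar solubility s: [Ag^+] = 3s, [AsO4^3-] = s.
So Ksp = (3s)^3 × s = 27s^4
Solving, s = (1.3 x 10^-22/27)^(1/4) = 1.48 x 10^-6 M
[Ag^+] = 3s = 4.4 × 10^-6 M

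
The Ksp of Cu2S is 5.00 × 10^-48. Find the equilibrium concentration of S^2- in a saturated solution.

1.08 × 10^-16 M

Cu2S(s) ⇌ 2 Cu^+(aq) + S^2-(aq)
Ksp = [Cu^+]^2[S^2-]
For each mole of Cu2S that dissolves: [Cu^+] = 2s, [S^2-] = s.
Ksp = (2s)^2s = 4s^3
s^3 = 5.00 × 10^-48 / 4, so s = 1.077 x 10^-16 M
[S^2-] = s = 1.08 × 10^-16 M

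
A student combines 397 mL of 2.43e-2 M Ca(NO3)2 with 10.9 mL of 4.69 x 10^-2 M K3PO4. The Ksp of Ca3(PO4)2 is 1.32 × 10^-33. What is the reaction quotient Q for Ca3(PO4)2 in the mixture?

Total volume = 397 + 10.9 = 407.9 mL.
[Ca^2+] = 2.43 x 10^-2 × (397/407.9) = 2.365 × 10^-2 M
[PO4^3-] = 4.69 × 10^-2 × (10.9/407.9) = 1.253 × 10^-3 M
Ca3(PO4)2(s) ⇌ 3 Ca^2+(aq) + 2 PO4^3-(aq), so Q = [Ca^2+]^3[PO4^3-]^2
Q = (2.365 × 10^-2)^3(1.253 × 10^-3)^2 = 2.08 × 10^-11
Q > Ksp, so Ca3(PO4)2 will precipitate.

Q ≈ 2.08e-11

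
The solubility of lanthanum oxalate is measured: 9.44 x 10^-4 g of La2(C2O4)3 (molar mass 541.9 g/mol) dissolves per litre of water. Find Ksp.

Molar solubility s = (9.44 × 10^-4 g/L) / (541.9 g/mol) = 1.742 x 10^-6 M.
La2(C2O4)3(s) <=> 2 La^3+(aq) + 3 C2O4^2-(aq)
If s mol/L of La2(C2O4)3 dissolves, [La^3+] = 2s and [C2O4^2-] = 3s.
Ksp = [La^3+]^2[C2O4^2-]^3
So Ksp = (2s)^2 × (3s)^3 = 108s^5
Ksp = 108 × (1.742 x 10^-6)^5 = 1.73 x 10^-27

Ksp ≈ 1.73e-27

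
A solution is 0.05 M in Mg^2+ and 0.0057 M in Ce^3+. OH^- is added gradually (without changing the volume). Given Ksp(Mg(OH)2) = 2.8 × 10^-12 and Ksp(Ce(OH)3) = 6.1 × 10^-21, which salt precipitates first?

Ce(OH)3

Each salt begins to precipitate when Q = Ksp, i.e. when [OH^-] reaches its threshold.
For Mg(OH)2: 2.8 × 10^-12 = 0.05 × [OH^-]^2  ⇒  [OH^-] = 7.5 × 10^-6 M.
For Ce(OH)3: 6.1 × 10^-21 = 0.0057 × [OH^-]^3  ⇒  [OH^-] = 1.0 x 10^-6 M.
The salt with the lower threshold [OH^-] precipitates first: Ce(OH)3.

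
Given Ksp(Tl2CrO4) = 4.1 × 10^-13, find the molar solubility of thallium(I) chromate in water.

Tl2CrO4(s) <=> 2 Tl^+(aq) + CrO4^2-(aq)
Ksp = [Tl^+]^2[CrO4^2-]
For each mole of Tl2CrO4 that dissolves: [Tl^+] = 2s, [CrO4^2-] = s.
So Ksp = (2s)^2 × s = 4s^3
s^3 = 4.1 × 10^-13 / 4, so s = 4.7 × 10^-5 M

s ≈ 4.7 × 10^-5 M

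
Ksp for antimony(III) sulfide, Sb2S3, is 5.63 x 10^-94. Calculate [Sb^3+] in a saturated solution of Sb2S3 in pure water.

[Sb^3+] ≈ 1.76 x 10^-19 M

Sb2S3(s) <=> 2 Sb^3+ + 3 S^2-
Ksp = [Sb^3+]^2[S^2-]^3
Let s = molar solubility. Then [Sb^3+] = 2s and [S^2-] = 3s.
Substituting: Ksp = (2s)^2(3s)^3 = 108s^5
Solving, s = (5.63 x 10^-94/108)^(1/5) = 8.778 × 10^-20 M
[Sb^3+] = 2s = 1.76 x 10^-19 M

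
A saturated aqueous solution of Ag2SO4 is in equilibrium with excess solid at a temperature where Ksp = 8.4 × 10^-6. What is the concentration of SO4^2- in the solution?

Ag2SO4(s) ⇌ 2 Ag^+(aq) + SO4^2-(aq)
Ksp = [Ag^+]^2[SO4^2-]
If s mol/L of Ag2SO4 dissolves, [Ag^+] = 2s and [SO4^2-] = s.
Ksp = (2s)^2s = 4s^3
s = (8.4 × 10^-6 / 4)^(1/3) = 1.28 x 10^-2 M
[SO4^2-] = s = 1.3 × 10^-2 M

[SO4^2-] ≈ 1.3 x 10^-2 M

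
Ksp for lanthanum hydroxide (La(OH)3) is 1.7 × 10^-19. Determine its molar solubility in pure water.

s = 8.9 × 10^-6 M

La(OH)3(s) ⇌ La^3+(aq) + 3 OH^-(aq)
Ksp = [La^3+][OH^-]^3
With molar solubility s: [La^3+] = s, [OH^-] = 3s.
So Ksp = s × (3s)^3 = 27s^4
s^4 = 1.7 × 10^-19 / 27, so s = 8.9 × 10^-6 M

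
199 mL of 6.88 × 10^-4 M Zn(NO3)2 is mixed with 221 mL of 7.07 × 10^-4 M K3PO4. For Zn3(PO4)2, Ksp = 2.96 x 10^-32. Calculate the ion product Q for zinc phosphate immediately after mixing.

Q = 4.79 × 10^-18

Total volume = 199 + 221 = 420 mL.
[Zn^2+] = 6.88 × 10^-4 × (199/420) = 3.260 × 10^-4 M
[PO4^3-] = 7.07 × 10^-4 × (221/420) = 3.720 × 10^-4 M
Zn3(PO4)2(s) ⇌ 3 Zn^2+(aq) + 2 PO4^3-(aq), so Q = [Zn^2+]^3[PO4^3-]^2
Q = (3.260 x 10^-4)^3(3.720 × 10^-4)^2 = 4.79 × 10^-18
Q > Ksp, so Zn3(PO4)2 will precipitate.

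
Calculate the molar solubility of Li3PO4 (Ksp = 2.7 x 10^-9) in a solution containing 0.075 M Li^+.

Li3PO4(s) ⇌ 3 Li^+ + PO4^3-
Ksp = [Li^+]^3[PO4^3-]
Let s = moles of Li3PO4 that dissolve per litre. [Li^+] = 0.075 + 3s ≈ 0.075, [PO4^3-] = s (since the Li^+ already present dominates).
Ksp ≈ (0.075)^3 × s
s = 6.4 × 10^-6 M
Check: 3s = 1.9 × 10^-5 ≪ 0.075, so the approximation is valid.

6.4e-6 M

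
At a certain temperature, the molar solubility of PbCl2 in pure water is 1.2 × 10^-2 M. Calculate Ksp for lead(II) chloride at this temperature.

6.9e-6

PbCl2(s) <=> Pb^2+ + 2 Cl^-
For each mole of PbCl2 that dissolves: [Pb^2+] = s, [Cl^-] = 2s.
Ksp = [Pb^2+][Cl^-]^2
Substituting: Ksp = s(2s)^2 = 4s^3
Ksp = 4 × (1.2 × 10^-2)^3 = 6.9 x 10^-6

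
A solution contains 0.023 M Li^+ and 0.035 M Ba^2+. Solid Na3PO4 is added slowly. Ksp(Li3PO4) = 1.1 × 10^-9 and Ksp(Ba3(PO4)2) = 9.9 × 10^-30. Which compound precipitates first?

Ba3(PO4)2

Precipitation of each salt starts when its ion product equals its Ksp.
For Li3PO4: 1.1 × 10^-9 = (0.023)^3 × [PO4^3-]  ⇒  [PO4^3-] = 9.0 × 10^-5 M.
For Ba3(PO4)2: 9.9 × 10^-30 = (0.035)^3 × [PO4^3-]^2  ⇒  [PO4^3-] = 4.8 × 10^-13 M.
The salt with the lower threshold [PO4^3-] precipitates first: Ba3(PO4)2.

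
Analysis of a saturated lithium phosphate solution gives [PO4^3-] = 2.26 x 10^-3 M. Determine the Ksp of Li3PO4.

7.04 x 10^-10

Li3PO4(s) <=> 3 Li^+(aq) + PO4^3-(aq)
Stoichiometry gives [Li^+] = (3/1)[PO4^3-] = 6.780 × 10^-3 M.
Ksp = [Li^+]^3[PO4^3-]
Ksp = (6.780 × 10^-3)^3 × 2.26 × 10^-3 = 7.04 x 10^-10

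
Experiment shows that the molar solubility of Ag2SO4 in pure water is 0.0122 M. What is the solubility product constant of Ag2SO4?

Ag2SO4(s) ⇌ 2 Ag^+(aq) + SO4^2-(aq)
With molar solubility s: [Ag^+] = 2s, [SO4^2-] = s.
Ksp = [Ag^+]^2[SO4^2-]
Substituting: Ksp = (2s)^2s = 4s^3
Ksp = 4 × (1.22 × 10^-2)^3 = 7.26 × 10^-6

Ksp ≈ 7.26 × 10^-6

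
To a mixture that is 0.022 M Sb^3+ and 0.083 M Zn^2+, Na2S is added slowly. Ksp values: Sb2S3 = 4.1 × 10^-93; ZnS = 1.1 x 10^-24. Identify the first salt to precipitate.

Precipitation of each salt starts when its ion product equals its Ksp.
For Sb2S3: 4.1 × 10^-93 = (0.022)^2 × [S^2-]^3  ⇒  [S^2-] = 2.0 × 10^-30 M.
For ZnS: 1.1 x 10^-24 = 0.083 × [S^2-]  ⇒  [S^2-] = 1.3 x 10^-23 M.
The salt with the lower threshold [S^2-] precipitates first: Sb2S3.

Sb2S3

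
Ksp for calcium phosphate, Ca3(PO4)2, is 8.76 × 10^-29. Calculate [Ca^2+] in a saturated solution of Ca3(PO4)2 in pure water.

Ca3(PO4)2(s) <=> 3 Ca^2+(aq) + 2 PO4^3-(aq)
Ksp = [Ca^2+]^3[PO4^3-]^2
Let s = molar solubility. Then [Ca^2+] = 3s and [PO4^3-] = 2s.
Substituting: Ksp = (3s)^3(2s)^2 = 108s^5
s^5 = 8.76 × 10^-29 / 108, so s = 9.590 x 10^-7 M
[Ca^2+] = 3s = 2.88 x 10^-6 M

[Ca^2+] = 2.88e-6 M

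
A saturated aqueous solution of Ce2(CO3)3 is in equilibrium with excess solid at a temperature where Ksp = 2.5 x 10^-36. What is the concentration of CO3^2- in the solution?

Ce2(CO3)3(s) <=> 2 Ce^3+(aq) + 3 CO3^2-(aq)
Ksp = [Ce^3+]^2[CO3^2-]^3
With molar solubility s: [Ce^3+] = 2s, [CO3^2-] = 3s.
Substituting: Ksp = (2s)^2(3s)^3 = 108s^5
Solving, s = (2.5 x 10^-36/108)^(1/5) = 2.97 x 10^-8 M
[CO3^2-] = 3s = 8.9 × 10^-8 M

[CO3^2-] = 8.9e-8 M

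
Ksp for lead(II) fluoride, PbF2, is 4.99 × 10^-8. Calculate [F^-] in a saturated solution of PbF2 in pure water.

PbF2(s) <=> Pb^2+(aq) + 2 F^-(aq)
Ksp = [Pb^2+][F^-]^2
If s mol/L of PbF2 dissolves, [Pb^2+] = s and [F^-] = 2s.
Substituting: Ksp = s(2s)^2 = 4s^3
s = (4.99 × 10^-8 / 4)^(1/3) = 2.319 × 10^-3 M
[F^-] = 2s = 4.64 × 10^-3 M

[F^-] ≈ 4.64 × 10^-3 M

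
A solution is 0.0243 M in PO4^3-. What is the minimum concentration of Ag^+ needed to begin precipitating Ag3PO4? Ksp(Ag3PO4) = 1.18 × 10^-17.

[Ag^+] ≈ 7.86 × 10^-6 M

Ag3PO4(s) <=> 3 Ag^+ + PO4^3-
Ksp = [Ag^+]^3[PO4^3-]
Precipitation begins when Q = Ksp. With [PO4^3-] = 0.0243 M:
1.18 × 10^-17 = (0.0243) × [Ag^+]^3
[Ag^+] = (1.18 × 10^-17 / 2.43 × 10^-2)^(1/3) = 7.86 x 10^-6 M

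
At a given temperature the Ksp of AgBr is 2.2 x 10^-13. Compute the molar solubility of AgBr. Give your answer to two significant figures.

s = 4.7 × 10^-7 M

AgBr(s) <=> Ag^+ + Br^-
Ksp = [Ag^+][Br^-]
Let s = molar solubility. Then [Ag^+] = s and [Br^-] = s.
Ksp = s × s = s^2
s = (2.2 x 10^-13)^(1/2) = 4.7 × 10^-7 M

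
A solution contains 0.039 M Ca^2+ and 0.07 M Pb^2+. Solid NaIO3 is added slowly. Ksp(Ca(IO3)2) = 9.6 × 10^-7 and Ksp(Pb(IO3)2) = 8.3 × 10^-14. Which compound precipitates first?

Each salt begins to precipitate when Q = Ksp, i.e. when [IO3^-] reaches its threshold.
For Ca(IO3)2: 9.6 × 10^-7 = 0.039 × [IO3^-]^2  ⇒  [IO3^-] = 5.0 × 10^-3 M.
For Pb(IO3)2: 8.3 × 10^-14 = 0.07 × [IO3^-]^2  ⇒  [IO3^-] = 1.1 × 10^-6 M.
The salt with the lower threshold [IO3^-] precipitates first: Pb(IO3)2.

Pb(IO3)2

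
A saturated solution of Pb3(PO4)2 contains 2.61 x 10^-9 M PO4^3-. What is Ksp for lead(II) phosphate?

Pb3(PO4)2(s) ⇌ 3 Pb^2+ + 2 PO4^3-
Stoichiometry gives [Pb^2+] = (3/2)[PO4^3-] = 3.915 × 10^-9 M.
Ksp = [Pb^2+]^3[PO4^3-]^2
Ksp = (3.915 × 10^-9)^3 × (2.61 × 10^-9)^2 = 4.09 × 10^-43

4.09e-43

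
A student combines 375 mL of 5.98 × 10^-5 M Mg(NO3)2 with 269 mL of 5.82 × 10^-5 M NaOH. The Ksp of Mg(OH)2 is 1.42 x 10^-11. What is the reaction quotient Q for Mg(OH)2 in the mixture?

Total volume = 375 + 269 = 644 mL.
[Mg^2+] = 5.98 × 10^-5 × (375/644) = 3.482 x 10^-5 M
[OH^-] = 5.82 × 10^-5 × (269/644) = 2.431 x 10^-5 M
Mg(OH)2(s) ⇌ Mg^2+ + 2 OH^-, so Q = [Mg^2+][OH^-]^2
Q = (3.482 × 10^-5)(2.431 × 10^-5)^2 = 2.06 × 10^-14
Q < Ksp, so no precipitate of Mg(OH)2 forms.

Q ≈ 2.06 × 10^-14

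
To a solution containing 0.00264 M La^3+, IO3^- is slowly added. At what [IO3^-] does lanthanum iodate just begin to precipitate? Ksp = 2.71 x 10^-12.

1.01e-3 M

La(IO3)3(s) ⇌ La^3+ + 3 IO3^-
Ksp = [La^3+][IO3^-]^3
Precipitation begins when Q = Ksp. With [La^3+] = 0.00264 M:
2.71 x 10^-12 = (0.00264) × [IO3^-]^3
[IO3^-] = (2.71 x 10^-12 / 2.64 × 10^-3)^(1/3) = 1.01 x 10^-3 M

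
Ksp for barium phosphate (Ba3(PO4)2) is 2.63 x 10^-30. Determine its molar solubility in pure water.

Ba3(PO4)2(s) <=> 3 Ba^2+ + 2 PO4^3-
Ksp = [Ba^2+]^3[PO4^3-]^2
For each mole of Ba3(PO4)2 that dissolves: [Ba^2+] = 3s, [PO4^3-] = 2s.
Ksp = (3s)^3(2s)^2 = 108s^5
Solving, s = (2.63 x 10^-30/108)^(1/5) = 4.76 x 10^-7 M

s = 4.76e-7 M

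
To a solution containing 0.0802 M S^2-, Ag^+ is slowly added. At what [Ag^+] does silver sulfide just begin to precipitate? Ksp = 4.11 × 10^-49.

Ag2S(s) ⇌ 2 Ag^+ + S^2-
Ksp = [Ag^+]^2[S^2-]
Precipitation begins when Q = Ksp. With [S^2-] = 0.0802 M:
4.11 × 10^-49 = (0.0802) × [Ag^+]^2
[Ag^+] = (4.11 × 10^-49 / 8.02 x 10^-2)^(1/2) = 2.26 x 10^-24 M

[Ag^+] ≈ 2.26e-24 M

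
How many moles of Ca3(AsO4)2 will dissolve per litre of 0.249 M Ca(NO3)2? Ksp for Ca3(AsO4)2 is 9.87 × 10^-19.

Ca3(AsO4)2(s) <=> 3 Ca^2+ + 2 AsO4^3-
Ksp = [Ca^2+]^3[AsO4^3-]^2
Let s be the molar solubility in this solution. [Ca^2+] = 0.249 + 3s ≈ 0.249, [AsO4^3-] = 2s (common-ion effect: Ca^2+ is already 0.249 M).
Ksp ≈ (0.249)^3 × (2s)^2
s = 4.00 × 10^-9 M
Check: 3s = 1.2 x 10^-8 ≪ 0.249, so the approximation is valid.

s ≈ 4.00 × 10^-9 M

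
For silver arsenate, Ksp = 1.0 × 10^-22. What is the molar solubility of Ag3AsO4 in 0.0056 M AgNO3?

Ag3AsO4(s) ⇌ 3 Ag^+(aq) + AsO4^3-(aq)
Ksp = [Ag^+]^3[AsO4^3-]
If s mol/L dissolves here, [Ag^+] = 0.0056 + 3s ≈ 0.0056, [AsO4^3-] = s (Ksp is small, so little additional dissolves).
Ksp ≈ (0.0056)^3 × s
s = 5.7 x 10^-16 M
Check: 3s = 1.7 × 10^-15 ≪ 0.0056, so the approximation is valid.

s ≈ 5.7 x 10^-16 M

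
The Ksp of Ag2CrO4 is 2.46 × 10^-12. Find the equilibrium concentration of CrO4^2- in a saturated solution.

Ag2CrO4(s) ⇌ 2 Ag^+ + CrO4^2-
Ksp = [Ag^+]^2[CrO4^2-]
For each mole of Ag2CrO4 that dissolves: [Ag^+] = 2s, [CrO4^2-] = s.
Substituting: Ksp = (2s)^2s = 4s^3
Solving, s = (2.46 × 10^-12/4)^(1/3) = 8.504 x 10^-5 M
[CrO4^2-] = s = 8.50 × 10^-5 M

8.50 x 10^-5 M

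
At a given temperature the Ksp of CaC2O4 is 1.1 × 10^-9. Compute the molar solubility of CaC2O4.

3.3e-5 M

CaC2O4(s) ⇌ Ca^2+(aq) + C2O4^2-(aq)
Ksp = [Ca^2+][C2O4^2-]
With molar solubility s: [Ca^2+] = s, [C2O4^2-] = s.
Ksp = s × s = s^2
s = (1.1 × 10^-9)^(1/2) = 3.3 × 10^-5 M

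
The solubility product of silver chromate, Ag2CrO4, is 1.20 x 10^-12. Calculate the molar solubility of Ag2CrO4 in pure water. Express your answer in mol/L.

Ag2CrO4(s) ⇌ 2 Ag^+ + CrO4^2-
Ksp = [Ag^+]^2[CrO4^2-]
If s mol/L of Ag2CrO4 dissolves, [Ag^+] = 2s and [CrO4^2-] = s.
Substituting: Ksp = (2s)^2s = 4s^3
Solving, s = (1.20 x 10^-12/4)^(1/3) = 6.69 × 10^-5 M

s ≈ 6.69 x 10^-5 M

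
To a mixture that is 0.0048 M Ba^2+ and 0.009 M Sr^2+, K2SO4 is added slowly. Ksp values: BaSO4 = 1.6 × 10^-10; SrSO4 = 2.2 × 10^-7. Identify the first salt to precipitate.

BaSO4

Each salt begins to precipitate when Q = Ksp, i.e. when [SO4^2-] reaches its threshold.
For BaSO4: 1.6 × 10^-10 = 0.0048 × [SO4^2-]  ⇒  [SO4^2-] = 3.3 × 10^-8 M.
For SrSO4: 2.2 × 10^-7 = 0.009 × [SO4^2-]  ⇒  [SO4^2-] = 2.4 × 10^-5 M.
The salt with the lower threshold [SO4^2-] precipitates first: BaSO4.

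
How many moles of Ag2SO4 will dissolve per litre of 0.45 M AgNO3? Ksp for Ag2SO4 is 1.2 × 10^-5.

Ag2SO4(s) <=> 2 Ag^+ + SO4^2-
Ksp = [Ag^+]^2[SO4^2-]
Let s be the molar solubility in this solution. [Ag^+] = 0.45 + 2s ≈ 0.45, [SO4^2-] = s (common-ion effect: Ag^+ is already 0.45 M).
Ksp ≈ (0.45)^2 × s
s = 5.9 × 10^-5 M
Check: 2s = 1.2 x 10^-4 ≪ 0.45, so the approximation is valid.

s = 5.9 × 10^-5 M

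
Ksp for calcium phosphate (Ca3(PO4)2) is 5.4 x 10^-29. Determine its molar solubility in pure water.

Ca3(PO4)2(s) ⇌ 3 Ca^2+(aq) + 2 PO4^3-(aq)
Ksp = [Ca^2+]^3[PO4^3-]^2
For each mole of Ca3(PO4)2 that dissolves: [Ca^2+] = 3s, [PO4^3-] = 2s.
Ksp = (3s)^3(2s)^2 = 108s^5
s^5 = 5.4 x 10^-29 / 108, so s = 8.7 × 10^-7 M

s ≈ 8.7 × 10^-7 M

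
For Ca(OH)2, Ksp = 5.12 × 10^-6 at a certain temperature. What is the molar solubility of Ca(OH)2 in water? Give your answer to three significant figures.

s ≈ 1.09 × 10^-2 M

Ca(OH)2(s) <=> Ca^2+(aq) + 2 OH^-(aq)
Ksp = [Ca^2+][OH^-]^2
For each mole of Ca(OH)2 that dissolves: [Ca^2+] = s, [OH^-] = 2s.
Substituting: Ksp = s(2s)^2 = 4s^3
Solving, s = (5.12 × 10^-6/4)^(1/3) = 1.09 × 10^-2 M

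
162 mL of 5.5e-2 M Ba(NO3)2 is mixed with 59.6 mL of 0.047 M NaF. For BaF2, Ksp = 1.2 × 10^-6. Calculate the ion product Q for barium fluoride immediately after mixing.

Q = 6.4 × 10^-6

Total volume = 162 + 59.6 = 221.6 mL.
[Ba^2+] = 5.5 x 10^-2 × (162/221.6) = 4.02 x 10^-2 M
[F^-] = 4.7 × 10^-2 × (59.6/221.6) = 1.26 × 10^-2 M
BaF2(s) ⇌ Ba^2+ + 2 F^-, so Q = [Ba^2+][F^-]^2
Q = (4.02 × 10^-2)(1.26 × 10^-2)^2 = 6.4 x 10^-6
Q > Ksp, so BaF2 will precipitate.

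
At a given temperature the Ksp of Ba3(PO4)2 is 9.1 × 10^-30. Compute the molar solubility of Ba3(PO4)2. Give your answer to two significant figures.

s ≈ 6.1 x 10^-7 M

Ba3(PO4)2(s) ⇌ 3 Ba^2+ + 2 PO4^3-
Ksp = [Ba^2+]^3[PO4^3-]^2
Let s = molar solubility. Then [Ba^2+] = 3s and [PO4^3-] = 2s.
So Ksp = (3s)^3 × (2s)^2 = 108s^5
s^5 = 9.1 × 10^-30 / 108, so s = 6.1 × 10^-7 M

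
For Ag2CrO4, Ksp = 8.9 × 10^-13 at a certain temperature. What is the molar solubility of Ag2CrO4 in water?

Ag2CrO4(s) ⇌ 2 Ag^+ + CrO4^2-
Ksp = [Ag^+]^2[CrO4^2-]
Let s = molar solubility. Then [Ag^+] = 2s and [CrO4^2-] = s.
Ksp = (2s)^2s = 4s^3
Solving, s = (8.9 × 10^-13/4)^(1/3) = 6.1 x 10^-5 M

s ≈ 6.1e-5 M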